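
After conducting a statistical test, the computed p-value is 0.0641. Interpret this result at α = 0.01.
Since p = 0.0641 > α = 0.01, fail to reject H₀.
There is insufficient evidence to reject the null hypothesis; the result is not statistically significant at the 0.01 level.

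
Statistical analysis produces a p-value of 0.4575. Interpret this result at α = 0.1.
Since p = 0.4575 > α = 0.1, fail to reject H₀.
There is insufficient evidence to reject the null hypothesis; the result is not statistically significant at the 0.1 level.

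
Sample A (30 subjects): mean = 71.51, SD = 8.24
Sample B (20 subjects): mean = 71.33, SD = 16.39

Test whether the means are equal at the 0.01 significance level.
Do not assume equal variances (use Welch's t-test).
Welch's two-sample t-test:
H₀: μ₁ = μ₂
H₁: μ₁ ≠ μ₂
s₁²/n₁ = 8.24²/30 = 2.2633,  s₂²/n₂ = 16.39²/20 = 13.4316
SE = √(s₁²/n₁ + s₂²/n₂) = √(2.2633 + 13.4316) = 3.9617
df (Welch-Satterthwaite) = (s₁²/n₁ + s₂²/n₂)² / [(s₁²/n₁)²/(n₁-1) + (s₂²/n₂)²/(n₂-1)] ≈ 25.47
t = (x̄₁ - x̄₂) / SE = (71.51 - 71.33) / 3.9617 = 0.18 / 3.9617 = 0.045
p-value = 0.9641

Since p-value > α = 0.01, we fail to reject H₀.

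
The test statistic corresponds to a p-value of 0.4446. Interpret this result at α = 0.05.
Since p = 0.4446 > α = 0.05, fail to reject H₀.
There is insufficient evidence to reject the null hypothesis; the result is not statistically significant at the 0.05 level.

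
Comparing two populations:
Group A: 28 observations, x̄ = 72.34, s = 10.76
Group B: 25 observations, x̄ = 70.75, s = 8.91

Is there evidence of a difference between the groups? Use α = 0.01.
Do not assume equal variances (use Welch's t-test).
Welch's two-sample t-test:
H₀: μ₁ = μ₂
H₁: μ₁ ≠ μ₂
s₁²/n₁ = 10.76²/28 = 4.1349,  s₂²/n₂ = 8.91²/25 = 3.1755
SE = √(s₁²/n₁ + s₂²/n₂) = √(4.1349 + 3.1755) = 2.7038
df (Welch-Satterthwaite) = (s₁²/n₁ + s₂²/n₂)² / [(s₁²/n₁)²/(n₁-1) + (s₂²/n₂)²/(n₂-1)] ≈ 50.73
t = (x̄₁ - x̄₂) / SE = (72.34 - 70.75) / 2.7038 = 1.59 / 2.7038 = 0.588
p-value = 0.5591

Since p-value > α = 0.01, we fail to reject H₀.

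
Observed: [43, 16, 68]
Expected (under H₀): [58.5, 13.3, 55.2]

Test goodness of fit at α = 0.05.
Chi-square goodness of fit test:
H₀: observed counts match expected distribution
H₁: observed counts differ from expected distribution
df = k - 1 = 2
χ² = Σ(O - E)²/E
   = (43 - 58.5)²/58.5 + (16 - 13.3)²/13.3 + (68 - 55.2)²/55.2
   = 4.107 + 0.548 + 2.968
   = 7.62
p-value = 0.0221

Since p-value < α = 0.05, we reject H₀.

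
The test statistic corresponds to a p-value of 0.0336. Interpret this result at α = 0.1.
Since p = 0.0336 < α = 0.1, reject H₀.
There is sufficient evidence to reject the null hypothesis; the result is statistically significant at the 0.1 level.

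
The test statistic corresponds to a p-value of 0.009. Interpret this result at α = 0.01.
Since p = 0.009 < α = 0.01, reject H₀.
There is sufficient evidence to reject the null hypothesis; the result is statistically significant at the 0.01 level.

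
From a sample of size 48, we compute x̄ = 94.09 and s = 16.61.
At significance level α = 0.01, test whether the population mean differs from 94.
One-sample t-test:
H₀: μ = 94
H₁: μ ≠ 94
df = n - 1 = 47
t = (x̄ - μ₀) / (s/√n) = (94.09 - 94) / (16.61/√48) = 0.038
p-value = 0.9702

Since p-value > α = 0.01, we fail to reject H₀.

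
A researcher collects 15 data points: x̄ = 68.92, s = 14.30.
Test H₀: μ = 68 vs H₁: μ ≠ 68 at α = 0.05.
One-sample t-test:
H₀: μ = 68
H₁: μ ≠ 68
df = n - 1 = 14
t = (x̄ - μ₀) / (s/√n) = (68.92 - 68) / (14.30/√15) = 0.249
p-value = 0.8068

Since p-value > α = 0.05, we fail to reject H₀.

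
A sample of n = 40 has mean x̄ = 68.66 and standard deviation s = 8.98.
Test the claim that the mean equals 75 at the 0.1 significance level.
One-sample t-test:
H₀: μ = 75
H₁: μ ≠ 75
df = n - 1 = 39
t = (x̄ - μ₀) / (s/√n) = (68.66 - 75) / (8.98/√40) = -4.465
p-value = 0.0001

Since p-value < α = 0.1, we reject H₀.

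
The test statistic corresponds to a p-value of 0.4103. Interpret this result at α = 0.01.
Since p = 0.4103 > α = 0.01, fail to reject H₀.
There is insufficient evidence to reject the null hypothesis; the result is not statistically significant at the 0.01 level.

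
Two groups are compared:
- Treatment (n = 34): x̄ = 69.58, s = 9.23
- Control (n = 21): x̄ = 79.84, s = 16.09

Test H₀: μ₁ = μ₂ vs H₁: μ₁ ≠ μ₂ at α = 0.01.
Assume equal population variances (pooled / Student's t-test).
Student's two-sample t-test (equal variances):
H₀: μ₁ = μ₂
H₁: μ₁ ≠ μ₂
df = n₁ + n₂ - 2 = 53
Pooled variance s_p² = [(n₁-1)s₁² + (n₂-1)s₂²] / (n₁ + n₂ - 2) = [(33)(9.23²) + (20)(16.09²)] / 53 = 150.7383
SE = √(s_p²(1/n₁ + 1/n₂)) = √(150.7383 × (1/34 + 1/21)) = 3.4076
t = (x̄₁ - x̄₂) / SE = (69.58 - 79.84) / 3.4076 = -10.26 / 3.4076 = -3.011
p-value = 0.0040

Since p-value < α = 0.01, we reject H₀.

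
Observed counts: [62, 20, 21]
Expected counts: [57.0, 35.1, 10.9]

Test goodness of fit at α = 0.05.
Chi-square goodness of fit test:
H₀: observed counts match expected distribution
H₁: observed counts differ from expected distribution
df = k - 1 = 2
χ² = Σ(O - E)²/E
   = (62 - 57.0)²/57.0 + (20 - 35.1)²/35.1 + (21 - 10.9)²/10.9
   = 0.439 + 6.496 + 9.359
   = 16.29
p-value = 0.0003

Since p-value < α = 0.05, we reject H₀.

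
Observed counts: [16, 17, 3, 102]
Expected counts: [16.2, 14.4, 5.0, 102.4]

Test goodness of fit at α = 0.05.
Chi-square goodness of fit test:
H₀: observed counts match expected distribution
H₁: observed counts differ from expected distribution
df = k - 1 = 3
χ² = Σ(O - E)²/E
   = (16 - 16.2)²/16.2 + (17 - 14.4)²/14.4 + (3 - 5.0)²/5.0 + (102 - 102.4)²/102.4
   = 0.002 + 0.469 + 0.800 + 0.002
   = 1.27
p-value = 0.7354

Since p-value > α = 0.05, we fail to reject H₀.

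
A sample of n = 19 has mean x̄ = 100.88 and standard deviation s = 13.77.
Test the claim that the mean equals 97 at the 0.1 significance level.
One-sample t-test:
H₀: μ = 97
H₁: μ ≠ 97
df = n - 1 = 18
t = (x̄ - μ₀) / (s/√n) = (100.88 - 97) / (13.77/√19) = 1.228
p-value = 0.2352

Since p-value > α = 0.1, we fail to reject H₀.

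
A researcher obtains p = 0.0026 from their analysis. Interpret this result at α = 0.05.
Since p = 0.0026 < α = 0.05, reject H₀.
There is sufficient evidence to reject the null hypothesis; the result is statistically significant at the 0.05 level.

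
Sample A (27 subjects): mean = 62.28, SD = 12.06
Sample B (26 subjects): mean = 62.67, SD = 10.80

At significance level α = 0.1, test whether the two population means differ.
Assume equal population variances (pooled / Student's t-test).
Student's two-sample t-test (equal variances):
H₀: μ₁ = μ₂
H₁: μ₁ ≠ μ₂
df = n₁ + n₂ - 2 = 51
Pooled variance s_p² = [(n₁-1)s₁² + (n₂-1)s₂²] / (n₁ + n₂ - 2) = [(26)(12.06²) + (25)(10.80²)] / 51 = 131.3242
SE = √(s_p²(1/n₁ + 1/n₂)) = √(131.3242 × (1/27 + 1/26)) = 3.1488
t = (x̄₁ - x̄₂) / SE = (62.28 - 62.67) / 3.1488 = -0.39 / 3.1488 = -0.124
p-value = 0.9019

Since p-value > α = 0.1, we fail to reject H₀.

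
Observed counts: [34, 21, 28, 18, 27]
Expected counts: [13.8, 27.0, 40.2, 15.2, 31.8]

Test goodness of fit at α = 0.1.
Chi-square goodness of fit test:
H₀: observed counts match expected distribution
H₁: observed counts differ from expected distribution
df = k - 1 = 4
χ² = Σ(O - E)²/E
   = (34 - 13.8)²/13.8 + (21 - 27.0)²/27.0 + (28 - 40.2)²/40.2 + (18 - 15.2)²/15.2 + (27 - 31.8)²/31.8
   = 29.568 + 1.333 + 3.702 + 0.516 + 0.725
   = 35.84
p-value < 0.0001

Since p-value < α = 0.1, we reject H₀.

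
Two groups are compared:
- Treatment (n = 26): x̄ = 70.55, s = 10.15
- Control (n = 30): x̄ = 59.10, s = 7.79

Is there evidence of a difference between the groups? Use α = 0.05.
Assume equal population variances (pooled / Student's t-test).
Student's two-sample t-test (equal variances):
H₀: μ₁ = μ₂
H₁: μ₁ ≠ μ₂
df = n₁ + n₂ - 2 = 54
Pooled variance s_p² = [(n₁-1)s₁² + (n₂-1)s₂²] / (n₁ + n₂ - 2) = [(25)(10.15²) + (29)(7.79²)] / 54 = 80.2852
SE = √(s_p²(1/n₁ + 1/n₂)) = √(80.2852 × (1/26 + 1/30)) = 2.4008
t = (x̄₁ - x̄₂) / SE = (70.55 - 59.10) / 2.4008 = 11.45 / 2.4008 = 4.769
p-value < 0.0001

Since p-value < α = 0.05, we reject H₀.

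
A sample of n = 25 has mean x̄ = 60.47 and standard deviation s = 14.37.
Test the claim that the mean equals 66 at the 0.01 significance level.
One-sample t-test:
H₀: μ = 66
H₁: μ ≠ 66
df = n - 1 = 24
t = (x̄ - μ₀) / (s/√n) = (60.47 - 66) / (14.37/√25) = -1.924
p-value = 0.0663

Since p-value > α = 0.01, we fail to reject H₀.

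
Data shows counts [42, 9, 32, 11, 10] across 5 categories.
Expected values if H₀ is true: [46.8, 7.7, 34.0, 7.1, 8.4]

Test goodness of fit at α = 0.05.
Chi-square goodness of fit test:
H₀: observed counts match expected distribution
H₁: observed counts differ from expected distribution
df = k - 1 = 4
χ² = Σ(O - E)²/E
   = (42 - 46.8)²/46.8 + (9 - 7.7)²/7.7 + (32 - 34.0)²/34.0 + (11 - 7.1)²/7.1 + (10 - 8.4)²/8.4
   = 0.492 + 0.219 + 0.118 + 2.142 + 0.305
   = 3.28
p-value = 0.5127

Since p-value > α = 0.05, we fail to reject H₀.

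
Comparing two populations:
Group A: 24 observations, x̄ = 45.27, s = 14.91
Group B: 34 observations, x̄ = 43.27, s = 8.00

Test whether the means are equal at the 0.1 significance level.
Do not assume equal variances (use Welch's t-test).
Welch's two-sample t-test:
H₀: μ₁ = μ₂
H₁: μ₁ ≠ μ₂
s₁²/n₁ = 14.91²/24 = 9.2628,  s₂²/n₂ = 8.00²/34 = 1.8824
SE = √(s₁²/n₁ + s₂²/n₂) = √(9.2628 + 1.8824) = 3.3384
df (Welch-Satterthwaite) = (s₁²/n₁ + s₂²/n₂)² / [(s₁²/n₁)²/(n₁-1) + (s₂²/n₂)²/(n₂-1)] ≈ 32.37
t = (x̄₁ - x̄₂) / SE = (45.27 - 43.27) / 3.3384 = 2.00 / 3.3384 = 0.599
p-value = 0.5533

Since p-value > α = 0.1, we fail to reject H₀.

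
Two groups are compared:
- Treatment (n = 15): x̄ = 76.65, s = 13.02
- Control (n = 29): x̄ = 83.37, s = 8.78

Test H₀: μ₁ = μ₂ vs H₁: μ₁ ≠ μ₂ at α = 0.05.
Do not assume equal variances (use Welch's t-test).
Welch's two-sample t-test:
H₀: μ₁ = μ₂
H₁: μ₁ ≠ μ₂
s₁²/n₁ = 13.02²/15 = 11.3014,  s₂²/n₂ = 8.78²/29 = 2.6582
SE = √(s₁²/n₁ + s₂²/n₂) = √(11.3014 + 2.6582) = 3.7363
df (Welch-Satterthwaite) = (s₁²/n₁ + s₂²/n₂)² / [(s₁²/n₁)²/(n₁-1) + (s₂²/n₂)²/(n₂-1)] ≈ 20.79
t = (x̄₁ - x̄₂) / SE = (76.65 - 83.37) / 3.7363 = -6.72 / 3.7363 = -1.799
p-value = 0.0866

Since p-value > α = 0.05, we fail to reject H₀.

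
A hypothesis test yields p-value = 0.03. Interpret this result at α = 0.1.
Since p = 0.03 < α = 0.1, reject H₀.
There is sufficient evidence to reject the null hypothesis; the result is statistically significant at the 0.1 level.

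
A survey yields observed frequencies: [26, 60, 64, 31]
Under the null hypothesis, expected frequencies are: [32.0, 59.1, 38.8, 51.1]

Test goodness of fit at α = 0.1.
Chi-square goodness of fit test:
H₀: observed counts match expected distribution
H₁: observed counts differ from expected distribution
df = k - 1 = 3
χ² = Σ(O - E)²/E
   = (26 - 32.0)²/32.0 + (60 - 59.1)²/59.1 + (64 - 38.8)²/38.8 + (31 - 51.1)²/51.1
   = 1.125 + 0.014 + 16.367 + 7.906
   = 25.41
p-value < 0.0001

Since p-value < α = 0.1, we reject H₀.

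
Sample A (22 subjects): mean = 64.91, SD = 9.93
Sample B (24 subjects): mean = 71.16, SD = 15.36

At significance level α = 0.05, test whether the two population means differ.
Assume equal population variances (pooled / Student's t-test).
Student's two-sample t-test (equal variances):
H₀: μ₁ = μ₂
H₁: μ₁ ≠ μ₂
df = n₁ + n₂ - 2 = 44
Pooled variance s_p² = [(n₁-1)s₁² + (n₂-1)s₂²] / (n₁ + n₂ - 2) = [(21)(9.93²) + (23)(15.36²)] / 44 = 170.3883
SE = √(s_p²(1/n₁ + 1/n₂)) = √(170.3883 × (1/22 + 1/24)) = 3.8528
t = (x̄₁ - x̄₂) / SE = (64.91 - 71.16) / 3.8528 = -6.25 / 3.8528 = -1.622
p-value = 0.1119

Since p-value > α = 0.05, we fail to reject H₀.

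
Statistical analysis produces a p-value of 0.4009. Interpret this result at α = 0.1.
Since p = 0.4009 > α = 0.1, fail to reject H₀.
There is insufficient evidence to reject the null hypothesis; the result is not statistically significant at the 0.1 level.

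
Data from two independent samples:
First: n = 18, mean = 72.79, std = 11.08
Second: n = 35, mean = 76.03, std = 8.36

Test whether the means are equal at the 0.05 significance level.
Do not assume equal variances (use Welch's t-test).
Welch's two-sample t-test:
H₀: μ₁ = μ₂
H₁: μ₁ ≠ μ₂
s₁²/n₁ = 11.08²/18 = 6.8204,  s₂²/n₂ = 8.36²/35 = 1.9968
SE = √(s₁²/n₁ + s₂²/n₂) = √(6.8204 + 1.9968) = 2.9694
df (Welch-Satterthwaite) = (s₁²/n₁ + s₂²/n₂)² / [(s₁²/n₁)²/(n₁-1) + (s₂²/n₂)²/(n₂-1)] ≈ 27.24
t = (x̄₁ - x̄₂) / SE = (72.79 - 76.03) / 2.9694 = -3.24 / 2.9694 = -1.091
p-value = 0.2848

Since p-value > α = 0.05, we fail to reject H₀.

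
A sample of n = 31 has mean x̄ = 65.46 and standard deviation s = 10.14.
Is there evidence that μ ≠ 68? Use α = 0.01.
One-sample t-test:
H₀: μ = 68
H₁: μ ≠ 68
df = n - 1 = 30
t = (x̄ - μ₀) / (s/√n) = (65.46 - 68) / (10.14/√31) = -1.395
p-value = 0.1734

Since p-value > α = 0.01, we fail to reject H₀.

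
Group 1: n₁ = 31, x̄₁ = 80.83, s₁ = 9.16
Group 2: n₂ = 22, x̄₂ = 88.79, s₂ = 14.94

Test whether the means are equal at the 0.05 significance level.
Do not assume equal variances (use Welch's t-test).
Welch's two-sample t-test:
H₀: μ₁ = μ₂
H₁: μ₁ ≠ μ₂
s₁²/n₁ = 9.16²/31 = 2.7066,  s₂²/n₂ = 14.94²/22 = 10.1456
SE = √(s₁²/n₁ + s₂²/n₂) = √(2.7066 + 10.1456) = 3.5850
df (Welch-Satterthwaite) = (s₁²/n₁ + s₂²/n₂)² / [(s₁²/n₁)²/(n₁-1) + (s₂²/n₂)²/(n₂-1)] ≈ 32.10
t = (x̄₁ - x̄₂) / SE = (80.83 - 88.79) / 3.5850 = -7.96 / 3.5850 = -2.220
p-value = 0.0336

Since p-value < α = 0.05, we reject H₀.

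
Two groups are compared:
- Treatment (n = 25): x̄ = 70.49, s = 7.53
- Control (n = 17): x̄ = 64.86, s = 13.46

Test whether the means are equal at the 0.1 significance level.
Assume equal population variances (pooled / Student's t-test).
Student's two-sample t-test (equal variances):
H₀: μ₁ = μ₂
H₁: μ₁ ≠ μ₂
df = n₁ + n₂ - 2 = 40
Pooled variance s_p² = [(n₁-1)s₁² + (n₂-1)s₂²] / (n₁ + n₂ - 2) = [(24)(7.53²) + (16)(13.46²)] / 40 = 106.4892
SE = √(s_p²(1/n₁ + 1/n₂)) = √(106.4892 × (1/25 + 1/17)) = 3.2440
t = (x̄₁ - x̄₂) / SE = (70.49 - 64.86) / 3.2440 = 5.63 / 3.2440 = 1.736
p-value = 0.0904

Since p-value < α = 0.1, we reject H₀.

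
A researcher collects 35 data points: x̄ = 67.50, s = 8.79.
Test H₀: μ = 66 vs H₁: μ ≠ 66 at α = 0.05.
One-sample t-test:
H₀: μ = 66
H₁: μ ≠ 66
df = n - 1 = 34
t = (x̄ - μ₀) / (s/√n) = (67.50 - 66) / (8.79/√35) = 1.010
p-value = 0.3198

Since p-value > α = 0.05, we fail to reject H₀.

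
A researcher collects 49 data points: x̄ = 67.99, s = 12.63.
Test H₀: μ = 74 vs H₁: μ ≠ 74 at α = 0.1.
One-sample t-test:
H₀: μ = 74
H₁: μ ≠ 74
df = n - 1 = 48
t = (x̄ - μ₀) / (s/√n) = (67.99 - 74) / (12.63/√49) = -3.331
p-value = 0.0017

Since p-value < α = 0.1, we reject H₀.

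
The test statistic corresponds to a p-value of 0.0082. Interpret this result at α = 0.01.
Since p = 0.0082 < α = 0.01, reject H₀.
There is sufficient evidence to reject the null hypothesis; the result is statistically significant at the 0.01 level.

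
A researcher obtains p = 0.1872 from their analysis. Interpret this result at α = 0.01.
Since p = 0.1872 > α = 0.01, fail to reject H₀.
There is insufficient evidence to reject the null hypothesis; the result is not statistically significant at the 0.01 level.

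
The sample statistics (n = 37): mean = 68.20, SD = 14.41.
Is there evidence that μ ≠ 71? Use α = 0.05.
One-sample t-test:
H₀: μ = 71
H₁: μ ≠ 71
df = n - 1 = 36
t = (x̄ - μ₀) / (s/√n) = (68.20 - 71) / (14.41/√37) = -1.182
p-value = 0.2450

Since p-value > α = 0.05, we fail to reject H₀.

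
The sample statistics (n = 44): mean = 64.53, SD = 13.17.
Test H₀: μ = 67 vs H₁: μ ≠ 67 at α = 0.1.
One-sample t-test:
H₀: μ = 67
H₁: μ ≠ 67
df = n - 1 = 43
t = (x̄ - μ₀) / (s/√n) = (64.53 - 67) / (13.17/√44) = -1.244
p-value = 0.2202

Since p-value > α = 0.1, we fail to reject H₀.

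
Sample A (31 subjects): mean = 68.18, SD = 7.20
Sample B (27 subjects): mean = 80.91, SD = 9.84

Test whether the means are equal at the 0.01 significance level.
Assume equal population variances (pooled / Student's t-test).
Student's two-sample t-test (equal variances):
H₀: μ₁ = μ₂
H₁: μ₁ ≠ μ₂
df = n₁ + n₂ - 2 = 56
Pooled variance s_p² = [(n₁-1)s₁² + (n₂-1)s₂²] / (n₁ + n₂ - 2) = [(30)(7.20²) + (26)(9.84²)] / 56 = 72.7262
SE = √(s_p²(1/n₁ + 1/n₂)) = √(72.7262 × (1/31 + 1/27)) = 2.2449
t = (x̄₁ - x̄₂) / SE = (68.18 - 80.91) / 2.2449 = -12.73 / 2.2449 = -5.671
p-value < 0.0001

Since p-value < α = 0.01, we reject H₀.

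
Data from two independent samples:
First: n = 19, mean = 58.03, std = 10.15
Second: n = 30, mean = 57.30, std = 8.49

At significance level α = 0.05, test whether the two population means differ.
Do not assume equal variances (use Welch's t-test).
Welch's two-sample t-test:
H₀: μ₁ = μ₂
H₁: μ₁ ≠ μ₂
s₁²/n₁ = 10.15²/19 = 5.4222,  s₂²/n₂ = 8.49²/30 = 2.4027
SE = √(s₁²/n₁ + s₂²/n₂) = √(5.4222 + 2.4027) = 2.7973
df (Welch-Satterthwaite) = (s₁²/n₁ + s₂²/n₂)² / [(s₁²/n₁)²/(n₁-1) + (s₂²/n₂)²/(n₂-1)] ≈ 33.41
t = (x̄₁ - x̄₂) / SE = (58.03 - 57.30) / 2.7973 = 0.73 / 2.7973 = 0.261
p-value = 0.7957

Since p-value > α = 0.05, we fail to reject H₀.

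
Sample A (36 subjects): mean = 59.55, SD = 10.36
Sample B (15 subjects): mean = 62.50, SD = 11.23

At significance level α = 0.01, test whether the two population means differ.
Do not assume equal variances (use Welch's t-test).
Welch's two-sample t-test:
H₀: μ₁ = μ₂
H₁: μ₁ ≠ μ₂
s₁²/n₁ = 10.36²/36 = 2.9814,  s₂²/n₂ = 11.23²/15 = 8.4075
SE = √(s₁²/n₁ + s₂²/n₂) = √(2.9814 + 8.4075) = 3.3747
df (Welch-Satterthwaite) = (s₁²/n₁ + s₂²/n₂)² / [(s₁²/n₁)²/(n₁-1) + (s₂²/n₂)²/(n₂-1)] ≈ 24.46
t = (x̄₁ - x̄₂) / SE = (59.55 - 62.50) / 3.3747 = -2.95 / 3.3747 = -0.874
p-value = 0.3905

Since p-value > α = 0.01, we fail to reject H₀.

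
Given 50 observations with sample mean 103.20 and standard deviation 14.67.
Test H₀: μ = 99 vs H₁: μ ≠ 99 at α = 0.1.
One-sample t-test:
H₀: μ = 99
H₁: μ ≠ 99
df = n - 1 = 49
t = (x̄ - μ₀) / (s/√n) = (103.20 - 99) / (14.67/√50) = 2.024
p-value = 0.0484

Since p-value < α = 0.1, we reject H₀.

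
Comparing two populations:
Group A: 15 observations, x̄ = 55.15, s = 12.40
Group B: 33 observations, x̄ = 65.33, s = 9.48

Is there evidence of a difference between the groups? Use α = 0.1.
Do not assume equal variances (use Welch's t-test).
Welch's two-sample t-test:
H₀: μ₁ = μ₂
H₁: μ₁ ≠ μ₂
s₁²/n₁ = 12.40²/15 = 10.2507,  s₂²/n₂ = 9.48²/33 = 2.7233
SE = √(s₁²/n₁ + s₂²/n₂) = √(10.2507 + 2.7233) = 3.6019
df (Welch-Satterthwaite) = (s₁²/n₁ + s₂²/n₂)² / [(s₁²/n₁)²/(n₁-1) + (s₂²/n₂)²/(n₂-1)] ≈ 21.76
t = (x̄₁ - x̄₂) / SE = (55.15 - 65.33) / 3.6019 = -10.18 / 3.6019 = -2.826
p-value = 0.0099

Since p-value < α = 0.1, we reject H₀.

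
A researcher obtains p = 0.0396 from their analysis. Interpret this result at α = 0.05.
Since p = 0.0396 < α = 0.05, reject H₀.
There is sufficient evidence to reject the null hypothesis; the result is statistically significant at the 0.05 level.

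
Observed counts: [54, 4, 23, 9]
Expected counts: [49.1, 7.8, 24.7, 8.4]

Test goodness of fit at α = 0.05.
Chi-square goodness of fit test:
H₀: observed counts match expected distribution
H₁: observed counts differ from expected distribution
df = k - 1 = 3
χ² = Σ(O - E)²/E
   = (54 - 49.1)²/49.1 + (4 - 7.8)²/7.8 + (23 - 24.7)²/24.7 + (9 - 8.4)²/8.4
   = 0.489 + 1.851 + 0.117 + 0.043
   = 2.50
p-value = 0.4753

Since p-value > α = 0.05, we fail to reject H₀.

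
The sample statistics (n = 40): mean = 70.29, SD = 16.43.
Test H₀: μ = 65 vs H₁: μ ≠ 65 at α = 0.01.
One-sample t-test:
H₀: μ = 65
H₁: μ ≠ 65
df = n - 1 = 39
t = (x̄ - μ₀) / (s/√n) = (70.29 - 65) / (16.43/√40) = 2.036
p-value = 0.0485

Since p-value > α = 0.01, we fail to reject H₀.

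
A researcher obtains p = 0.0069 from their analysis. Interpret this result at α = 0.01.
Since p = 0.0069 < α = 0.01, reject H₀.
There is sufficient evidence to reject the null hypothesis; the result is statistically significant at the 0.01 level.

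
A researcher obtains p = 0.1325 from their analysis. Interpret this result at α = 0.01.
Since p = 0.1325 > α = 0.01, fail to reject H₀.
There is insufficient evidence to reject the null hypothesis; the result is not statistically significant at the 0.01 level.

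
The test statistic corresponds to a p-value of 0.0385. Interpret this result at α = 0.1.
Since p = 0.0385 < α = 0.1, reject H₀.
There is sufficient evidence to reject the null hypothesis; the result is statistically significant at the 0.1 level.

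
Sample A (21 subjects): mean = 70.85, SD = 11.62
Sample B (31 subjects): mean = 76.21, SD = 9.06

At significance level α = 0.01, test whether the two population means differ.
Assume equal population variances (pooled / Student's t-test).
Student's two-sample t-test (equal variances):
H₀: μ₁ = μ₂
H₁: μ₁ ≠ μ₂
df = n₁ + n₂ - 2 = 50
Pooled variance s_p² = [(n₁-1)s₁² + (n₂-1)s₂²] / (n₁ + n₂ - 2) = [(20)(11.62²) + (30)(9.06²)] / 50 = 103.2599
SE = √(s_p²(1/n₁ + 1/n₂)) = √(103.2599 × (1/21 + 1/31)) = 2.8720
t = (x̄₁ - x̄₂) / SE = (70.85 - 76.21) / 2.8720 = -5.36 / 2.8720 = -1.866
p-value = 0.0679

Since p-value > α = 0.01, we fail to reject H₀.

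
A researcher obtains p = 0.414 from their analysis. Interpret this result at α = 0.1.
Since p = 0.414 > α = 0.1, fail to reject H₀.
There is insufficient evidence to reject the null hypothesis; the result is not statistically significant at the 0.1 level.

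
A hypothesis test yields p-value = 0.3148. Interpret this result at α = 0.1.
Since p = 0.3148 > α = 0.1, fail to reject H₀.
There is insufficient evidence to reject the null hypothesis; the result is not statistically significant at the 0.1 level.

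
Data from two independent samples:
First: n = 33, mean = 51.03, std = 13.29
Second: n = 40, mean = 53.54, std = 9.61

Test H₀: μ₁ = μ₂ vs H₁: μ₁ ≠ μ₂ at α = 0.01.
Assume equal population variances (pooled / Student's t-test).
Student's two-sample t-test (equal variances):
H₀: μ₁ = μ₂
H₁: μ₁ ≠ μ₂
df = n₁ + n₂ - 2 = 71
Pooled variance s_p² = [(n₁-1)s₁² + (n₂-1)s₂²] / (n₁ + n₂ - 2) = [(32)(13.29²) + (39)(9.61²)] / 71 = 130.3338
SE = √(s_p²(1/n₁ + 1/n₂)) = √(130.3338 × (1/33 + 1/40)) = 2.6847
t = (x̄₁ - x̄₂) / SE = (51.03 - 53.54) / 2.6847 = -2.51 / 2.6847 = -0.935
p-value = 0.3530

Since p-value > α = 0.01, we fail to reject H₀.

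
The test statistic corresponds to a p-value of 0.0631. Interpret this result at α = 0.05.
Since p = 0.0631 > α = 0.05, fail to reject H₀.
There is insufficient evidence to reject the null hypothesis; the result is not statistically significant at the 0.05 level.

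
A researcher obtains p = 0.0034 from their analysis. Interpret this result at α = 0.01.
Since p = 0.0034 < α = 0.01, reject H₀.
There is sufficient evidence to reject the null hypothesis; the result is statistically significant at the 0.01 level.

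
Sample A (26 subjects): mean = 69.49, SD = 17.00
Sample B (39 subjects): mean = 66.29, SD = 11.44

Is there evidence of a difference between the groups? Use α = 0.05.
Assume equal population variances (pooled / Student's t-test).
Student's two-sample t-test (equal variances):
H₀: μ₁ = μ₂
H₁: μ₁ ≠ μ₂
df = n₁ + n₂ - 2 = 63
Pooled variance s_p² = [(n₁-1)s₁² + (n₂-1)s₂²] / (n₁ + n₂ - 2) = [(25)(17.00²) + (38)(11.44²)] / 63 = 193.6222
SE = √(s_p²(1/n₁ + 1/n₂)) = √(193.6222 × (1/26 + 1/39)) = 3.5230
t = (x̄₁ - x̄₂) / SE = (69.49 - 66.29) / 3.5230 = 3.20 / 3.5230 = 0.908
p-value = 0.3672

Since p-value > α = 0.05, we fail to reject H₀.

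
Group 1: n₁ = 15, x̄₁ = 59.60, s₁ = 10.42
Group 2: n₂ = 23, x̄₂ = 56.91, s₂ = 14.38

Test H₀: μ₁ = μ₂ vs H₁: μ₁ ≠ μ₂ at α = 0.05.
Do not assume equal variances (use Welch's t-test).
Welch's two-sample t-test:
H₀: μ₁ = μ₂
H₁: μ₁ ≠ μ₂
s₁²/n₁ = 10.42²/15 = 7.2384,  s₂²/n₂ = 14.38²/23 = 8.9906
SE = √(s₁²/n₁ + s₂²/n₂) = √(7.2384 + 8.9906) = 4.0285
df (Welch-Satterthwaite) = (s₁²/n₁ + s₂²/n₂)² / [(s₁²/n₁)²/(n₁-1) + (s₂²/n₂)²/(n₂-1)] ≈ 35.51
t = (x̄₁ - x̄₂) / SE = (59.60 - 56.91) / 4.0285 = 2.69 / 4.0285 = 0.668
p-value = 0.5086

Since p-value > α = 0.05, we fail to reject H₀.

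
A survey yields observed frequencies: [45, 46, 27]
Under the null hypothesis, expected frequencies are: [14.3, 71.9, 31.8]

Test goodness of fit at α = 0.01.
Chi-square goodness of fit test:
H₀: observed counts match expected distribution
H₁: observed counts differ from expected distribution
df = k - 1 = 2
χ² = Σ(O - E)²/E
   = (45 - 14.3)²/14.3 + (46 - 71.9)²/71.9 + (27 - 31.8)²/31.8
   = 65.908 + 9.330 + 0.725
   = 75.96
p-value < 0.0001

Since p-value < α = 0.01, we reject H₀.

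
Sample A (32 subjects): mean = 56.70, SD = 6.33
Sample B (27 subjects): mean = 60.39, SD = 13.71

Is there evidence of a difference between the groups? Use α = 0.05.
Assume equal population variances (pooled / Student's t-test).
Student's two-sample t-test (equal variances):
H₀: μ₁ = μ₂
H₁: μ₁ ≠ μ₂
df = n₁ + n₂ - 2 = 57
Pooled variance s_p² = [(n₁-1)s₁² + (n₂-1)s₂²] / (n₁ + n₂ - 2) = [(31)(6.33²) + (26)(13.71²)] / 57 = 107.5299
SE = √(s_p²(1/n₁ + 1/n₂)) = √(107.5299 × (1/32 + 1/27)) = 2.7098
t = (x̄₁ - x̄₂) / SE = (56.70 - 60.39) / 2.7098 = -3.69 / 2.7098 = -1.362
p-value = 0.1786

Since p-value > α = 0.05, we fail to reject H₀.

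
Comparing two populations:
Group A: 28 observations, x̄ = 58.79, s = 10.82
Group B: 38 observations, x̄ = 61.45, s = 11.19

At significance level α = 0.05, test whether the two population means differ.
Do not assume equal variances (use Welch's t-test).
Welch's two-sample t-test:
H₀: μ₁ = μ₂
H₁: μ₁ ≠ μ₂
s₁²/n₁ = 10.82²/28 = 4.1812,  s₂²/n₂ = 11.19²/38 = 3.2952
SE = √(s₁²/n₁ + s₂²/n₂) = √(4.1812 + 3.2952) = 2.7343
df (Welch-Satterthwaite) = (s₁²/n₁ + s₂²/n₂)² / [(s₁²/n₁)²/(n₁-1) + (s₂²/n₂)²/(n₂-1)] ≈ 59.40
t = (x̄₁ - x̄₂) / SE = (58.79 - 61.45) / 2.7343 = -2.66 / 2.7343 = -0.973
p-value = 0.3346

Since p-value > α = 0.05, we fail to reject H₀.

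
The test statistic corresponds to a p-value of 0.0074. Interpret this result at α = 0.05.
Since p = 0.0074 < α = 0.05, reject H₀.
There is sufficient evidence to reject the null hypothesis; the result is statistically significant at the 0.05 level.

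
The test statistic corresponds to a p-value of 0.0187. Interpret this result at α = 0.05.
Since p = 0.0187 < α = 0.05, reject H₀.
There is sufficient evidence to reject the null hypothesis; the result is statistically significant at the 0.05 level.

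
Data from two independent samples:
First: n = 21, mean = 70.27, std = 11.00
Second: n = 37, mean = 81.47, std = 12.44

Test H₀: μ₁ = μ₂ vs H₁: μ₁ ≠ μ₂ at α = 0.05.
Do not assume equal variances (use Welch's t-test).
Welch's two-sample t-test:
H₀: μ₁ = μ₂
H₁: μ₁ ≠ μ₂
s₁²/n₁ = 11.00²/21 = 5.7619,  s₂²/n₂ = 12.44²/37 = 4.1825
SE = √(s₁²/n₁ + s₂²/n₂) = √(5.7619 + 4.1825) = 3.1535
df (Welch-Satterthwaite) = (s₁²/n₁ + s₂²/n₂)² / [(s₁²/n₁)²/(n₁-1) + (s₂²/n₂)²/(n₂-1)] ≈ 46.08
t = (x̄₁ - x̄₂) / SE = (70.27 - 81.47) / 3.1535 = -11.20 / 3.1535 = -3.552
p-value = 0.0009

Since p-value < α = 0.05, we reject H₀.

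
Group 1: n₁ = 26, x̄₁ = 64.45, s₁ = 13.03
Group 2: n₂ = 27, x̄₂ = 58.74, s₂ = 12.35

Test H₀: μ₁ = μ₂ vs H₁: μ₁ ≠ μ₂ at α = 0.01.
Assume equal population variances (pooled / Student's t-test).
Student's two-sample t-test (equal variances):
H₀: μ₁ = μ₂
H₁: μ₁ ≠ μ₂
df = n₁ + n₂ - 2 = 51
Pooled variance s_p² = [(n₁-1)s₁² + (n₂-1)s₂²] / (n₁ + n₂ - 2) = [(25)(13.03²) + (26)(12.35²)] / 51 = 160.9825
SE = √(s_p²(1/n₁ + 1/n₂)) = √(160.9825 × (1/26 + 1/27)) = 3.4863
t = (x̄₁ - x̄₂) / SE = (64.45 - 58.74) / 3.4863 = 5.71 / 3.4863 = 1.638
p-value = 0.1076

Since p-value > α = 0.01, we fail to reject H₀.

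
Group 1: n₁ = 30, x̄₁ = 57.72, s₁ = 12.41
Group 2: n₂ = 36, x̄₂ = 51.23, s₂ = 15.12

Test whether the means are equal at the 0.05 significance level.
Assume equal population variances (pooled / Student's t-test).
Student's two-sample t-test (equal variances):
H₀: μ₁ = μ₂
H₁: μ₁ ≠ μ₂
df = n₁ + n₂ - 2 = 64
Pooled variance s_p² = [(n₁-1)s₁² + (n₂-1)s₂²] / (n₁ + n₂ - 2) = [(29)(12.41²) + (35)(15.12²)] / 64 = 194.8084
SE = √(s_p²(1/n₁ + 1/n₂)) = √(194.8084 × (1/30 + 1/36)) = 3.4504
t = (x̄₁ - x̄₂) / SE = (57.72 - 51.23) / 3.4504 = 6.49 / 3.4504 = 1.881
p-value = 0.0645

Since p-value > α = 0.05, we fail to reject H₀.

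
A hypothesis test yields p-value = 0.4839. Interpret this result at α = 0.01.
Since p = 0.4839 > α = 0.01, fail to reject H₀.
There is insufficient evidence to reject the null hypothesis; the result is not statistically significant at the 0.01 level.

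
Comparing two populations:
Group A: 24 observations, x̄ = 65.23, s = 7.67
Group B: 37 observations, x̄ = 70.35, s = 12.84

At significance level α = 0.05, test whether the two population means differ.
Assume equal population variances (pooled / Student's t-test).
Student's two-sample t-test (equal variances):
H₀: μ₁ = μ₂
H₁: μ₁ ≠ μ₂
df = n₁ + n₂ - 2 = 59
Pooled variance s_p² = [(n₁-1)s₁² + (n₂-1)s₂²] / (n₁ + n₂ - 2) = [(23)(7.67²) + (36)(12.84²)] / 59 = 123.5293
SE = √(s_p²(1/n₁ + 1/n₂)) = √(123.5293 × (1/24 + 1/37)) = 2.9130
t = (x̄₁ - x̄₂) / SE = (65.23 - 70.35) / 2.9130 = -5.12 / 2.9130 = -1.758
p-value = 0.0840

Since p-value > α = 0.05, we fail to reject H₀.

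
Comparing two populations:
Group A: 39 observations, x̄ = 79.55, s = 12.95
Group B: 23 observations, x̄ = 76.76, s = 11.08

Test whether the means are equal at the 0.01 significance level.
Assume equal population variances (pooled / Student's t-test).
Student's two-sample t-test (equal variances):
H₀: μ₁ = μ₂
H₁: μ₁ ≠ μ₂
df = n₁ + n₂ - 2 = 60
Pooled variance s_p² = [(n₁-1)s₁² + (n₂-1)s₂²] / (n₁ + n₂ - 2) = [(38)(12.95²) + (22)(11.08²)] / 60 = 151.2259
SE = √(s_p²(1/n₁ + 1/n₂)) = √(151.2259 × (1/39 + 1/23)) = 3.2331
t = (x̄₁ - x̄₂) / SE = (79.55 - 76.76) / 3.2331 = 2.79 / 3.2331 = 0.863
p-value = 0.3916

Since p-value > α = 0.01, we fail to reject H₀.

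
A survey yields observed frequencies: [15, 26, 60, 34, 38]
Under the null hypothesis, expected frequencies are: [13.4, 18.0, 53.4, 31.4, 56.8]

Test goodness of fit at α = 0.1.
Chi-square goodness of fit test:
H₀: observed counts match expected distribution
H₁: observed counts differ from expected distribution
df = k - 1 = 4
χ² = Σ(O - E)²/E
   = (15 - 13.4)²/13.4 + (26 - 18.0)²/18.0 + (60 - 53.4)²/53.4 + (34 - 31.4)²/31.4 + (38 - 56.8)²/56.8
   = 0.191 + 3.556 + 0.816 + 0.215 + 6.223
   = 11.00
p-value = 0.0266

Since p-value < α = 0.1, we reject H₀.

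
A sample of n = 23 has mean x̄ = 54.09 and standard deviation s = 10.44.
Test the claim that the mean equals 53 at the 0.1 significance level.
One-sample t-test:
H₀: μ = 53
H₁: μ ≠ 53
df = n - 1 = 22
t = (x̄ - μ₀) / (s/√n) = (54.09 - 53) / (10.44/√23) = 0.501
p-value = 0.6215

Since p-value > α = 0.1, we fail to reject H₀.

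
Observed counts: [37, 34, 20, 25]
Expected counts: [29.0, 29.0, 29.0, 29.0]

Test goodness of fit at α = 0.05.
Chi-square goodness of fit test:
H₀: observed counts match expected distribution
H₁: observed counts differ from expected distribution
df = k - 1 = 3
χ² = Σ(O - E)²/E
   = (37 - 29.0)²/29.0 + (34 - 29.0)²/29.0 + (20 - 29.0)²/29.0 + (25 - 29.0)²/29.0
   = 2.207 + 0.862 + 2.793 + 0.552
   = 6.41
p-value = 0.0931

Since p-value > α = 0.05, we fail to reject H₀.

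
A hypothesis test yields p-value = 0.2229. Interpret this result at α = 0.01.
Since p = 0.2229 > α = 0.01, fail to reject H₀.
There is insufficient evidence to reject the null hypothesis; the result is not statistically significant at the 0.01 level.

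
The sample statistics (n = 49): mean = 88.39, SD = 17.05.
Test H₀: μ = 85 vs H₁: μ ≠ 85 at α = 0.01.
One-sample t-test:
H₀: μ = 85
H₁: μ ≠ 85
df = n - 1 = 48
t = (x̄ - μ₀) / (s/√n) = (88.39 - 85) / (17.05/√49) = 1.392
p-value = 0.1704

Since p-value > α = 0.01, we fail to reject H₀.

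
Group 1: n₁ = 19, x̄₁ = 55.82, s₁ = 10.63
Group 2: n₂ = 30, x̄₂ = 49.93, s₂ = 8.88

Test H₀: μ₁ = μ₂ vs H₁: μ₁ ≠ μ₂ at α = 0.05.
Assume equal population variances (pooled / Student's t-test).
Student's two-sample t-test (equal variances):
H₀: μ₁ = μ₂
H₁: μ₁ ≠ μ₂
df = n₁ + n₂ - 2 = 47
Pooled variance s_p² = [(n₁-1)s₁² + (n₂-1)s₂²] / (n₁ + n₂ - 2) = [(18)(10.63²) + (29)(8.88²)] / 47 = 91.9303
SE = √(s_p²(1/n₁ + 1/n₂)) = √(91.9303 × (1/19 + 1/30)) = 2.8112
t = (x̄₁ - x̄₂) / SE = (55.82 - 49.93) / 2.8112 = 5.89 / 2.8112 = 2.095
p-value = 0.0416

Since p-value < α = 0.05, we reject H₀.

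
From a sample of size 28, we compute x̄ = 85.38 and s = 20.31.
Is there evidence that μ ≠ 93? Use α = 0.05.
One-sample t-test:
H₀: μ = 93
H₁: μ ≠ 93
df = n - 1 = 27
t = (x̄ - μ₀) / (s/√n) = (85.38 - 93) / (20.31/√28) = -1.985
p-value = 0.0574

Since p-value > α = 0.05, we fail to reject H₀.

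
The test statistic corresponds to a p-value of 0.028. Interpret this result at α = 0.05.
Since p = 0.028 < α = 0.05, reject H₀.
There is sufficient evidence to reject the null hypothesis; the result is statistically significant at the 0.05 level.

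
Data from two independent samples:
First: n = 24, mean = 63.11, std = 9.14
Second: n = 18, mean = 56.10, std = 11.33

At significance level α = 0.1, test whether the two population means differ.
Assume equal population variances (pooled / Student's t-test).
Student's two-sample t-test (equal variances):
H₀: μ₁ = μ₂
H₁: μ₁ ≠ μ₂
df = n₁ + n₂ - 2 = 40
Pooled variance s_p² = [(n₁-1)s₁² + (n₂-1)s₂²] / (n₁ + n₂ - 2) = [(23)(9.14²) + (17)(11.33²)] / 40 = 102.5921
SE = √(s_p²(1/n₁ + 1/n₂)) = √(102.5921 × (1/24 + 1/18)) = 3.1582
t = (x̄₁ - x̄₂) / SE = (63.11 - 56.10) / 3.1582 = 7.01 / 3.1582 = 2.220
p-value = 0.0322

Since p-value < α = 0.1, we reject H₀.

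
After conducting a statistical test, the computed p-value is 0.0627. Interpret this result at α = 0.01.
Since p = 0.0627 > α = 0.01, fail to reject H₀.
There is insufficient evidence to reject the null hypothesis; the result is not statistically significant at the 0.01 level.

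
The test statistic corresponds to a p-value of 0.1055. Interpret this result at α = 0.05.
Since p = 0.1055 > α = 0.05, fail to reject H₀.
There is insufficient evidence to reject the null hypothesis; the result is not statistically significant at the 0.05 level.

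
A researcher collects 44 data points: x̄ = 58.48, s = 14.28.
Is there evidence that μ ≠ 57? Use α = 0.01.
One-sample t-test:
H₀: μ = 57
H₁: μ ≠ 57
df = n - 1 = 43
t = (x̄ - μ₀) / (s/√n) = (58.48 - 57) / (14.28/√44) = 0.687
p-value = 0.4955

Since p-value > α = 0.01, we fail to reject H₀.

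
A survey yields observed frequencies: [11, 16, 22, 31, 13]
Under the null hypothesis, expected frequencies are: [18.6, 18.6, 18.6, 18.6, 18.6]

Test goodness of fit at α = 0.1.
Chi-square goodness of fit test:
H₀: observed counts match expected distribution
H₁: observed counts differ from expected distribution
df = k - 1 = 4
χ² = Σ(O - E)²/E
   = (11 - 18.6)²/18.6 + (16 - 18.6)²/18.6 + (22 - 18.6)²/18.6 + (31 - 18.6)²/18.6 + (13 - 18.6)²/18.6
   = 3.105 + 0.363 + 0.622 + 8.267 + 1.686
   = 14.04
p-value = 0.0072

Since p-value < α = 0.1, we reject H₀.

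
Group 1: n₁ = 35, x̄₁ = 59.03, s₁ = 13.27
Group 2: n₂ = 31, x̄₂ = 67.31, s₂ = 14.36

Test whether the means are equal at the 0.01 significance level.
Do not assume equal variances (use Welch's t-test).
Welch's two-sample t-test:
H₀: μ₁ = μ₂
H₁: μ₁ ≠ μ₂
s₁²/n₁ = 13.27²/35 = 5.0312,  s₂²/n₂ = 14.36²/31 = 6.6519
SE = √(s₁²/n₁ + s₂²/n₂) = √(5.0312 + 6.6519) = 3.4181
df (Welch-Satterthwaite) = (s₁²/n₁ + s₂²/n₂)² / [(s₁²/n₁)²/(n₁-1) + (s₂²/n₂)²/(n₂-1)] ≈ 61.50
t = (x̄₁ - x̄₂) / SE = (59.03 - 67.31) / 3.4181 = -8.28 / 3.4181 = -2.422
p-value = 0.0184

Since p-value > α = 0.01, we fail to reject H₀.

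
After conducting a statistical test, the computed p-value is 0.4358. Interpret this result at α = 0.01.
Since p = 0.4358 > α = 0.01, fail to reject H₀.
There is insufficient evidence to reject the null hypothesis; the result is not statistically significant at the 0.01 level.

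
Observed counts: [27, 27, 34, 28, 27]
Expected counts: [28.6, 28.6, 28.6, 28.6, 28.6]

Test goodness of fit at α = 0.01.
Chi-square goodness of fit test:
H₀: observed counts match expected distribution
H₁: observed counts differ from expected distribution
df = k - 1 = 4
χ² = Σ(O - E)²/E
   = (27 - 28.6)²/28.6 + (27 - 28.6)²/28.6 + (34 - 28.6)²/28.6 + (28 - 28.6)²/28.6 + (27 - 28.6)²/28.6
   = 0.090 + 0.090 + 1.020 + 0.013 + 0.090
   = 1.30
p-value = 0.8613

Since p-value > α = 0.01, we fail to reject H₀.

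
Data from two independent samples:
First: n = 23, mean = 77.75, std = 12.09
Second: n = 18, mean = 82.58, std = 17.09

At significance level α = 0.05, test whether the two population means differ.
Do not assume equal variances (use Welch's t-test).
Welch's two-sample t-test:
H₀: μ₁ = μ₂
H₁: μ₁ ≠ μ₂
s₁²/n₁ = 12.09²/23 = 6.3551,  s₂²/n₂ = 17.09²/18 = 16.2260
SE = √(s₁²/n₁ + s₂²/n₂) = √(6.3551 + 16.2260) = 4.7520
df (Welch-Satterthwaite) = (s₁²/n₁ + s₂²/n₂)² / [(s₁²/n₁)²/(n₁-1) + (s₂²/n₂)²/(n₂-1)] ≈ 29.44
t = (x̄₁ - x̄₂) / SE = (77.75 - 82.58) / 4.7520 = -4.83 / 4.7520 = -1.016
p-value = 0.3177

Since p-value > α = 0.05, we fail to reject H₀.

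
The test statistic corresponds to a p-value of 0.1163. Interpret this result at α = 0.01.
Since p = 0.1163 > α = 0.01, fail to reject H₀.
There is insufficient evidence to reject the null hypothesis; the result is not statistically significant at the 0.01 level.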